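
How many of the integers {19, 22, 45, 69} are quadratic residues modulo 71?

2

(19/71) = +1 → QR.
(22/71) = -1 → non-residue.
(45/71) = +1 → QR.
(69/71) = -1 → non-residue.
Total quadratic residues among the 4: 2.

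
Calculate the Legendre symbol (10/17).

Euler's criterion: (10/17) ≡ 10^8 (mod 17).
10^2 ≡ 15 (mod 17)
10^4 ≡ 4 (mod 17)
10^8 ≡ 16 (mod 17)
10^8 = 10^(8) ≡ 16 (mod 17).
Result is 16 ≡ −1, so (10/17) = −1.

-1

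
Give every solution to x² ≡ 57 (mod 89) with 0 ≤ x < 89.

89 ≡ 1 (mod 4), so we find a root by search.
Trying successive values, 18² = 324 ≡ 57 (mod 89). The other root is 89 − 18 = 71.

18, 71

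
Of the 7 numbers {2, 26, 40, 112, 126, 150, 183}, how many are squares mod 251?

(2/251) = -1 → non-residue.
(26/251) = -1 → non-residue.
(40/251) = -1 → non-residue.
(112/251) = +1 → QR.
(126/251) = -1 → non-residue.
(150/251) = -1 → non-residue.
(183/251) = -1 → non-residue.
Total quadratic residues among the 7: 1.

1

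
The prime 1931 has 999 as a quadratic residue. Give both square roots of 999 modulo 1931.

Since 1931 ≡ 3 (mod 4), a square root of 999 is 999^((1931+1)/4) = 999^483 mod 1931.
Repeated squaring: 999^2≡1605, 999^4≡71, 999^8≡1179, 999^16≡1652, 999^32≡601, 999^64≡104, 999^128≡1161, 999^256≡83 (mod 1931).
999^483 = 999^(256+128+64+32+2+1) ≡ 1383 (mod 1931).
Check: 1383² = 1912689 ≡ 999 (mod 1931). The two roots are 548 and 1383.

548, 1383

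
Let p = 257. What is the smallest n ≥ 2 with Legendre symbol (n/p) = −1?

3

(2/257) = +1, so 2 is a residue.
(3/257) = −1, so 3 is the smallest positive non-residue mod 257.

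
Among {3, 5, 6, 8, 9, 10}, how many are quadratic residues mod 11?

(3/11) = +1 → QR.
(5/11) = +1 → QR.
(6/11) = -1 → non-residue.
(8/11) = -1 → non-residue.
(9/11) = +1 → QR.
(10/11) = -1 → non-residue.
Total quadratic residues among the 6: 3.

3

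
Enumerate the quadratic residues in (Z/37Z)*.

1,3,4,7,9,10,11,12,16,21,25,26,27,28,30,33,34,36

Square k = 1,…,18 (k and 37−k give the same square):
1²=1, 2²=4, 3²=9, 4²=16, 5²=25, 6²=36, 7²≡12, 8²≡27, 9²≡7, 10²≡26, 11²≡10, 12²≡33, 13²≡21, 14²≡11, 15²≡3, 16²≡34, 17²≡30, 18²≡28 (mod 37).
So the quadratic residues mod 37 are {1, 3, 4, 7, 9, 10, 11, 12, 16, 21, 25, 26, 27, 28, 30, 33, 34, 36}.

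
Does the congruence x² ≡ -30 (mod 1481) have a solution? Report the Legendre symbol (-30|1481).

First reduce: -30 ≡ 1451 (mod 1481).
Reciprocity: 1451 ≡ 3 and 1481 ≡ 1 (mod 4), so (1451/1481) = +(1481/1451).
Reduce top mod 1451: now compute (30/1451).
Pull out 2: since 1451 ≡ 3 (mod 8), (2/1451) = -1.
Reciprocity: 15 ≡ 3 and 1451 ≡ 3 (mod 4), so (15/1451) = −(1451/15).
Reduce top mod 15: now compute (11/15).
Reciprocity: 11 ≡ 3 and 15 ≡ 3 (mod 4), so (11/15) = −(15/11).
Reduce top mod 11: now compute (4/11).
Pull out 2^2: since 11 ≡ 3 (mod 8), (2/11) = -1, so (2/11)^2 = +1.
Reached (1/11) = 1. Collecting the sign flips along the way, the symbol is -1.

-1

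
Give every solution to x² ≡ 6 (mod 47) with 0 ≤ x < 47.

10, 37

Since 47 ≡ 3 (mod 4), a square root of 6 is 6^((47+1)/4) = 6^12 mod 47.
Repeated squaring: 6^2≡36, 6^4≡27, 6^8≡24 (mod 47).
6^12 = 6^(8+4) ≡ 37 (mod 47).
Check: 37² = 1369 ≡ 6 (mod 47). The two roots are 10 and 37.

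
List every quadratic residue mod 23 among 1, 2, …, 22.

1 2 3 4 6 8 9 12 13 16 18

Square k = 1,…,11 (k and 23−k give the same square):
1²=1, 2²=4, 3²=9, 4²=16, 5²≡2, 6²≡13, 7²≡3, 8²≡18, 9²≡12, 10²≡8, 11²≡6 (mod 23).
So the quadratic residues mod 23 are {1, 2, 3, 4, 6, 8, 9, 12, 13, 16, 18}.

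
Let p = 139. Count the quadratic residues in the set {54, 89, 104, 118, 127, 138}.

4

(54/139) = +1 → QR.
(89/139) = +1 → QR.
(104/139) = -1 → non-residue.
(118/139) = +1 → QR.
(127/139) = +1 → QR.
(138/139) = -1 → non-residue.
Total quadratic residues among the 6: 4.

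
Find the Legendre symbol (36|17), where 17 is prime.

1

First reduce: 36 ≡ 2 (mod 17).
Pull out 2: since 17 ≡ 1 (mod 8), (2/17) = +1.
Reached (1/17) = 1. Collecting the sign flips along the way, the symbol is +1.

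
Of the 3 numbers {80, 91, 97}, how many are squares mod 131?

2

(80/131) = +1 → QR.
(91/131) = +1 → QR.
(97/131) = -1 → non-residue.
Total quadratic residues among the 3: 2.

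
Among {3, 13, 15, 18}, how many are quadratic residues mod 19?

0

(3/19) = -1 → non-residue.
(13/19) = -1 → non-residue.
(15/19) = -1 → non-residue.
(18/19) = -1 → non-residue.
Total quadratic residues among the 4: 0.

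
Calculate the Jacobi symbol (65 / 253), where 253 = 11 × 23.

1

Reciprocity: 65 ≡ 1 and 253 ≡ 1 (mod 4), so (65/253) = +(253/65).
Reduce top mod 65: now compute (58/65).
Pull out 2: since 65 ≡ 1 (mod 8), (2/65) = +1.
Reciprocity: 29 ≡ 1 and 65 ≡ 1 (mod 4), so (29/65) = +(65/29).
Reduce top mod 29: now compute (7/29).
Reciprocity: 7 ≡ 3 and 29 ≡ 1 (mod 4), so (7/29) = +(29/7).
Reduce top mod 7: now compute (1/7).
Reached (1/7) = 1. Collecting the sign flips along the way, the symbol is +1.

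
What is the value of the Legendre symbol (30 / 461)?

1

Euler's criterion: (30/461) ≡ 30^230 (mod 461).
30^2 ≡ 439 (mod 461)
30^4 ≡ 23 (mod 461)
30^8 ≡ 68 (mod 461)
30^16 ≡ 14 (mod 461)
30^32 ≡ 196 (mod 461)
30^64 ≡ 153 (mod 461)
30^128 ≡ 359 (mod 461)
30^230 = 30^(128+64+32+4+2) ≡ 1 (mod 461).
Result is 1, so (30/461) = 1.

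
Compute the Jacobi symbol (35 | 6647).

Reciprocity: 35 ≡ 3 and 6647 ≡ 3 (mod 4), so (35/6647) = −(6647/35).
Reduce top mod 35: now compute (32/35).
Pull out 2^5: since 35 ≡ 3 (mod 8), (2/35) = -1, so (2/35)^5 = -1.
Reached (1/35) = 1. Collecting the sign flips along the way, the symbol is +1.

1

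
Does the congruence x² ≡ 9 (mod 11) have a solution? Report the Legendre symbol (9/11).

Euler's criterion: (9/11) ≡ 9^5 (mod 11).
9^2 ≡ 4 (mod 11)
9^4 ≡ 5 (mod 11)
9^5 = 9^(4+1) ≡ 1 (mod 11).
Result is 1, so (9/11) = 1.

1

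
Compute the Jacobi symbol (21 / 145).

Reciprocity: 21 ≡ 1 and 145 ≡ 1 (mod 4), so (21/145) = +(145/21).
Reduce top mod 21: now compute (19/21).
Reciprocity: 19 ≡ 3 and 21 ≡ 1 (mod 4), so (19/21) = +(21/19).
Reduce top mod 19: now compute (2/19).
Pull out 2: since 19 ≡ 3 (mod 8), (2/19) = -1.
Reached (1/19) = 1. Collecting the sign flips along the way, the symbol is -1.

-1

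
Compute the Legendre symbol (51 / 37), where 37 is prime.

Euler's criterion: (51/37) ≡ 14^18 (mod 37).
14^2 ≡ 11 (mod 37)
14^4 ≡ 10 (mod 37)
14^8 ≡ 26 (mod 37)
14^16 ≡ 10 (mod 37)
14^18 = 14^(16+2) ≡ 36 (mod 37).
Result is 36 ≡ −1, so (51/37) = −1.

-1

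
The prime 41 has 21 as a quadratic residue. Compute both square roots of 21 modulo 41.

12, 29

41 ≡ 1 (mod 4), so we find a root by search.
Trying successive values, 12² = 144 ≡ 21 (mod 41). The other root is 41 − 12 = 29.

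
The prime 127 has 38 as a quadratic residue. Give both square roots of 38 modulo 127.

61, 66

Since 127 ≡ 3 (mod 4), a square root of 38 is 38^((127+1)/4) = 38^32 mod 127.
Repeated squaring: 38^2≡47, 38^4≡50, 38^8≡87, 38^16≡76, 38^32≡61 (mod 127).
38^32 = 38^(32) ≡ 61 (mod 127).
Check: 61² = 3721 ≡ 38 (mod 127). The two roots are 61 and 66.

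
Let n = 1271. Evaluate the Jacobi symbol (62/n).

0

Pull out 2: since 1271 ≡ 7 (mod 8), (2/1271) = +1.
Reciprocity: 31 ≡ 3 and 1271 ≡ 3 (mod 4), so (31/1271) = −(1271/31).
Reduce top mod 31: now compute (0/31).
Top reduces to 0: gcd > 1, so the symbol is 0.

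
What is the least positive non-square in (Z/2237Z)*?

(2/2237) = −1, so 2 is the smallest positive non-residue mod 2237.

2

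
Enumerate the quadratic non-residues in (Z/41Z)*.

Square k = 1,…,20 (k and 41−k give the same square):
1²=1, 2²=4, 3²=9, 4²=16, 5²=25, 6²=36, 7²≡8, 8²≡23, 9²≡40, 10²≡18, 11²≡39, 12²≡21, 13²≡5, 14²≡32, 15²≡20, 16²≡10, 17²≡2, 18²≡37, 19²≡33, 20²≡31 (mod 41).
The residues are {1, 2, 4, 5, 8, 9, 10, 16, 18, 20, 21, 23, 25, 31, 32, 33, 36, 37, 39, 40}; the non-residues are the remaining 20 nonzero classes.

3, 6, 7, 11, 12, 13, 14, 15, 17, 19, 22, 24, 26, 27, 28, 29, 30, 34, 35, 38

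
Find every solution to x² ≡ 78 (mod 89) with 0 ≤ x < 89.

16, 73

89 ≡ 1 (mod 4), so we find a root by search.
Trying successive values, 16² = 256 ≡ 78 (mod 89). The other root is 89 − 16 = 73.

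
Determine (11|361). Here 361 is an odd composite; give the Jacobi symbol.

Reciprocity: 11 ≡ 3 and 361 ≡ 1 (mod 4), so (11/361) = +(361/11).
Reduce top mod 11: now compute (9/11).
Reciprocity: 9 ≡ 1 and 11 ≡ 3 (mod 4), so (9/11) = +(11/9).
Reduce top mod 9: now compute (2/9).
Pull out 2: since 9 ≡ 1 (mod 8), (2/9) = +1.
Reached (1/9) = 1. Collecting the sign flips along the way, the symbol is +1.

1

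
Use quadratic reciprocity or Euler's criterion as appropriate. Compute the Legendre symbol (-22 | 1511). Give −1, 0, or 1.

1

First reduce: -22 ≡ 1489 (mod 1511).
Reciprocity: 1489 ≡ 1 and 1511 ≡ 3 (mod 4), so (1489/1511) = +(1511/1489).
Reduce top mod 1489: now compute (22/1489).
Pull out 2: since 1489 ≡ 1 (mod 8), (2/1489) = +1.
Reciprocity: 11 ≡ 3 and 1489 ≡ 1 (mod 4), so (11/1489) = +(1489/11).
Reduce top mod 11: now compute (4/11).
Pull out 2^2: since 11 ≡ 3 (mod 8), (2/11) = -1, so (2/11)^2 = +1.
Reached (1/11) = 1. Collecting the sign flips along the way, the symbol is +1.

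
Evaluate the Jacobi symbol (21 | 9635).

1

Reciprocity: 21 ≡ 1 and 9635 ≡ 3 (mod 4), so (21/9635) = +(9635/21).
Reduce top mod 21: now compute (17/21).
Reciprocity: 17 ≡ 1 and 21 ≡ 1 (mod 4), so (17/21) = +(21/17).
Reduce top mod 17: now compute (4/17).
Pull out 2^2: since 17 ≡ 1 (mod 8), (2/17) = +1, so (2/17)^2 = +1.
Reached (1/17) = 1. Collecting the sign flips along the way, the symbol is +1.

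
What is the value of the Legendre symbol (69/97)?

Reciprocity: 69 ≡ 1 and 97 ≡ 1 (mod 4), so (69/97) = +(97/69).
Reduce top mod 69: now compute (28/69).
Pull out 2^2: since 69 ≡ 5 (mod 8), (2/69) = -1, so (2/69)^2 = +1.
Reciprocity: 7 ≡ 3 and 69 ≡ 1 (mod 4), so (7/69) = +(69/7).
Reduce top mod 7: now compute (6/7).
Pull out 2: since 7 ≡ 7 (mod 8), (2/7) = +1.
Reciprocity: 3 ≡ 3 and 7 ≡ 3 (mod 4), so (3/7) = −(7/3).
Reduce top mod 3: now compute (1/3).
Reached (1/3) = 1. Collecting the sign flips along the way, the symbol is -1.

-1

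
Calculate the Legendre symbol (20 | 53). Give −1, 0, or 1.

Pull out 2^2: since 53 ≡ 5 (mod 8), (2/53) = -1, so (2/53)^2 = +1.
Reciprocity: 5 ≡ 1 and 53 ≡ 1 (mod 4), so (5/53) = +(53/5).
Reduce top mod 5: now compute (3/5).
Reciprocity: 3 ≡ 3 and 5 ≡ 1 (mod 4), so (3/5) = +(5/3).
Reduce top mod 3: now compute (2/3).
Pull out 2: since 3 ≡ 3 (mod 8), (2/3) = -1.
Reached (1/3) = 1. Collecting the sign flips along the way, the symbol is -1.

-1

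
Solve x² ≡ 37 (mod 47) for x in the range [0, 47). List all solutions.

Since 47 ≡ 3 (mod 4), a square root of 37 is 37^((47+1)/4) = 37^12 mod 47.
Repeated squaring: 37^2≡6, 37^4≡36, 37^8≡27 (mod 47).
37^12 = 37^(8+4) ≡ 32 (mod 47).
Check: 32² = 1024 ≡ 37 (mod 47). The two roots are 15 and 32.

15, 32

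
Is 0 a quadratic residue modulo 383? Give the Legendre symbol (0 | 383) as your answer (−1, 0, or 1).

Top reduces to 0: gcd > 1, so the symbol is 0.

0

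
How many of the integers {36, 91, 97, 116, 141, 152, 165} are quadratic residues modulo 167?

5

(36/167) = +1 → QR.
(91/167) = -1 → non-residue.
(97/167) = +1 → QR.
(116/167) = +1 → QR.
(141/167) = +1 → QR.
(152/167) = +1 → QR.
(165/167) = -1 → non-residue.
Total quadratic residues among the 7: 5.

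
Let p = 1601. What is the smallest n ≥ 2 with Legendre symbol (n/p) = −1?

(2/1601) = +1, so 2 is a residue.
(3/1601) = −1, so 3 is the smallest positive non-residue mod 1601.

3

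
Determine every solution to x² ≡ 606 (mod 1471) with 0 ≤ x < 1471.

443, 1028

Since 1471 ≡ 3 (mod 4), a square root of 606 is 606^((1471+1)/4) = 606^368 mod 1471.
Repeated squaring: 606^2≡957, 606^4≡887, 606^8≡1255, 606^16≡1055, 606^32≡949, 606^64≡349, 606^128≡1179, 606^256≡1417 (mod 1471).
606^368 = 606^(256+64+32+16) ≡ 443 (mod 1471).
Check: 443² = 196249 ≡ 606 (mod 1471). The two roots are 443 and 1028.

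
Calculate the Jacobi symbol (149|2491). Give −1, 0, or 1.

1

Reciprocity: 149 ≡ 1 and 2491 ≡ 3 (mod 4), so (149/2491) = +(2491/149).
Reduce top mod 149: now compute (107/149).
Reciprocity: 107 ≡ 3 and 149 ≡ 1 (mod 4), so (107/149) = +(149/107).
Reduce top mod 107: now compute (42/107).
Pull out 2: since 107 ≡ 3 (mod 8), (2/107) = -1.
Reciprocity: 21 ≡ 1 and 107 ≡ 3 (mod 4), so (21/107) = +(107/21).
Reduce top mod 21: now compute (2/21).
Pull out 2: since 21 ≡ 5 (mod 8), (2/21) = -1.
Reached (1/21) = 1. Collecting the sign flips along the way, the symbol is +1.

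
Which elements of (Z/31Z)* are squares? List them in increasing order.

1, 2, 4, 5, 7, 8, 9, 10, 14, 16, 18, 19, 20, 25, 28

Square k = 1,…,15 (k and 31−k give the same square):
1²=1, 2²=4, 3²=9, 4²=16, 5²=25, 6²≡5, 7²≡18, 8²≡2, 9²≡19, 10²≡7, 11²≡28, 12²≡20, 13²≡14, 14²≡10, 15²≡8 (mod 31).
So the quadratic residues mod 31 are {1, 2, 4, 5, 7, 8, 9, 10, 14, 16, 18, 19, 20, 25, 28}.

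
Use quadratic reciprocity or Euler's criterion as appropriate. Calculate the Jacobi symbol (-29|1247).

0

First reduce: -29 ≡ 1218 (mod 1247).
Pull out 2: since 1247 ≡ 7 (mod 8), (2/1247) = +1.
Reciprocity: 609 ≡ 1 and 1247 ≡ 3 (mod 4), so (609/1247) = +(1247/609).
Reduce top mod 609: now compute (29/609).
Reciprocity: 29 ≡ 1 and 609 ≡ 1 (mod 4), so (29/609) = +(609/29).
Reduce top mod 29: now compute (0/29).
Top reduces to 0: gcd > 1, so the symbol is 0.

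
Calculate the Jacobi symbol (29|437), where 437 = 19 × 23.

Reciprocity: 29 ≡ 1 and 437 ≡ 1 (mod 4), so (29/437) = +(437/29).
Reduce top mod 29: now compute (2/29).
Pull out 2: since 29 ≡ 5 (mod 8), (2/29) = -1.
Reached (1/29) = 1. Collecting the sign flips along the way, the symbol is -1.

-1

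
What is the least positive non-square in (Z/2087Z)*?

(2/2087) = +1, so 2 is a residue.
(3/2087) = +1, so 3 is a residue.
(4/2087) = +1, so 4 is a residue.
(5/2087) = −1, so 5 is the smallest positive non-residue mod 2087.

5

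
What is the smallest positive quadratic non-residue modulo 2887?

(2/2887) = +1, so 2 is a residue.
(3/2887) = −1, so 3 is the smallest positive non-residue mod 2887.

3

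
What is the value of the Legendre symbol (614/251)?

1

Euler's criterion: (614/251) ≡ 112^125 (mod 251).
112^2 ≡ 245 (mod 251)
112^4 ≡ 36 (mod 251)
112^8 ≡ 41 (mod 251)
112^16 ≡ 175 (mod 251)
112^32 ≡ 3 (mod 251)
112^64 ≡ 9 (mod 251)
112^125 = 112^(64+32+16+8+4+1) ≡ 1 (mod 251).
Result is 1, so (614/251) = 1.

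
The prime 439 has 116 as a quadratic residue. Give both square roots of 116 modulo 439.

Since 439 ≡ 3 (mod 4), a square root of 116 is 116^((439+1)/4) = 116^110 mod 439.
Repeated squaring: 116^2≡286, 116^4≡142, 116^8≡409, 116^16≡22, 116^32≡45, 116^64≡269 (mod 439).
116^110 = 116^(64+32+8+4+2) ≡ 222 (mod 439).
Check: 222² = 49284 ≡ 116 (mod 439). The two roots are 217 and 222.

217, 222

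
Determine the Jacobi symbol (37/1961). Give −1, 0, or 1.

Reciprocity: 37 ≡ 1 and 1961 ≡ 1 (mod 4), so (37/1961) = +(1961/37).
Reduce top mod 37: now compute (0/37).
Top reduces to 0: gcd > 1, so the symbol is 0.

0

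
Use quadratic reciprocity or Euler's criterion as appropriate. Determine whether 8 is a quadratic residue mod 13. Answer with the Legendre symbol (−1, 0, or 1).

-1

Euler's criterion: (8/13) ≡ 8^6 (mod 13).
8^2 ≡ 12 (mod 13)
8^4 ≡ 1 (mod 13)
8^6 = 8^(4+2) ≡ 12 (mod 13).
Result is 12 ≡ −1, so (8/13) = −1.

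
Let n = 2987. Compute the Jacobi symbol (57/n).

Reciprocity: 57 ≡ 1 and 2987 ≡ 3 (mod 4), so (57/2987) = +(2987/57).
Reduce top mod 57: now compute (23/57).
Reciprocity: 23 ≡ 3 and 57 ≡ 1 (mod 4), so (23/57) = +(57/23).
Reduce top mod 23: now compute (11/23).
Reciprocity: 11 ≡ 3 and 23 ≡ 3 (mod 4), so (11/23) = −(23/11).
Reduce top mod 11: now compute (1/11).
Reached (1/11) = 1. Collecting the sign flips along the way, the symbol is -1.

-1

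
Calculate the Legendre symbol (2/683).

Euler's criterion: (2/683) ≡ 2^341 (mod 683).
2^2 ≡ 4 (mod 683)
2^4 ≡ 16 (mod 683)
2^8 ≡ 256 (mod 683)
2^16 ≡ 651 (mod 683)
2^32 ≡ 341 (mod 683)
2^64 ≡ 171 (mod 683)
2^128 ≡ 555 (mod 683)
2^256 ≡ 675 (mod 683)
2^341 = 2^(256+64+16+4+1) ≡ 682 (mod 683).
Result is 682 ≡ −1, so (2/683) = −1.

-1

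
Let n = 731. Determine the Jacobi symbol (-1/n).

-1

First reduce: -1 ≡ 730 (mod 731).
Pull out 2: since 731 ≡ 3 (mod 8), (2/731) = -1.
Reciprocity: 365 ≡ 1 and 731 ≡ 3 (mod 4), so (365/731) = +(731/365).
Reduce top mod 365: now compute (1/365).
Reached (1/365) = 1. Collecting the sign flips along the way, the symbol is -1.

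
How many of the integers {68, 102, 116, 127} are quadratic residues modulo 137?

(68/137) = +1 → QR.
(102/137) = -1 → non-residue.
(116/137) = -1 → non-residue.
(127/137) = -1 → non-residue.
Total quadratic residues among the 4: 1.

1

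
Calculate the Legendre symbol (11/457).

-1

Euler's criterion: (11/457) ≡ 11^228 (mod 457).
11^2 ≡ 121 (mod 457)
11^4 ≡ 17 (mod 457)
11^8 ≡ 289 (mod 457)
11^16 ≡ 347 (mod 457)
11^32 ≡ 218 (mod 457)
11^64 ≡ 453 (mod 457)
11^128 ≡ 16 (mod 457)
11^228 = 11^(128+64+32+4) ≡ 456 (mod 457).
Result is 456 ≡ −1, so (11/457) = −1.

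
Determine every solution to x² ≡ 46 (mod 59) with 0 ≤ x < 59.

Since 59 ≡ 3 (mod 4), a square root of 46 is 46^((59+1)/4) = 46^15 mod 59.
Repeated squaring: 46^2≡51, 46^4≡5, 46^8≡25 (mod 59).
46^15 = 46^(8+4+2+1) ≡ 20 (mod 59).
Check: 20² = 400 ≡ 46 (mod 59). The two roots are 20 and 39.

20, 39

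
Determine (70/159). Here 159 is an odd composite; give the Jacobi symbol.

1

Pull out 2: since 159 ≡ 7 (mod 8), (2/159) = +1.
Reciprocity: 35 ≡ 3 and 159 ≡ 3 (mod 4), so (35/159) = −(159/35).
Reduce top mod 35: now compute (19/35).
Reciprocity: 19 ≡ 3 and 35 ≡ 3 (mod 4), so (19/35) = −(35/19).
Reduce top mod 19: now compute (16/19).
Pull out 2^4: since 19 ≡ 3 (mod 8), (2/19) = -1, so (2/19)^4 = +1.
Reached (1/19) = 1. Collecting the sign flips along the way, the symbol is +1.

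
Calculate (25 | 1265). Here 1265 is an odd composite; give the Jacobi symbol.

0

Reciprocity: 25 ≡ 1 and 1265 ≡ 1 (mod 4), so (25/1265) = +(1265/25).
Reduce top mod 25: now compute (15/25).
Reciprocity: 15 ≡ 3 and 25 ≡ 1 (mod 4), so (15/25) = +(25/15).
Reduce top mod 15: now compute (10/15).
Pull out 2: since 15 ≡ 7 (mod 8), (2/15) = +1.
Reciprocity: 5 ≡ 1 and 15 ≡ 3 (mod 4), so (5/15) = +(15/5).
Reduce top mod 5: now compute (0/5).
Top reduces to 0: gcd > 1, so the symbol is 0.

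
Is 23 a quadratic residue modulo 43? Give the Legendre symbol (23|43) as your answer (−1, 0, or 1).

1

Euler's criterion: (23/43) ≡ 23^21 (mod 43).
23^2 ≡ 13 (mod 43)
23^4 ≡ 40 (mod 43)
23^8 ≡ 9 (mod 43)
23^16 ≡ 38 (mod 43)
23^21 = 23^(16+4+1) ≡ 1 (mod 43).
Result is 1, so (23/43) = 1.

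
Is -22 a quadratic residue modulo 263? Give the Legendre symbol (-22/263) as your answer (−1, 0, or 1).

Euler's criterion: (-22/263) ≡ 241^131 (mod 263).
241^2 ≡ 221 (mod 263)
241^4 ≡ 186 (mod 263)
241^8 ≡ 143 (mod 263)
241^16 ≡ 198 (mod 263)
241^32 ≡ 17 (mod 263)
241^64 ≡ 26 (mod 263)
241^128 ≡ 150 (mod 263)
241^131 = 241^(128+2+1) ≡ 262 (mod 263).
Result is 262 ≡ −1, so (-22/263) = −1.

-1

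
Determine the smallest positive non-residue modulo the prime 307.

2

(2/307) = −1, so 2 is the smallest positive non-residue mod 307.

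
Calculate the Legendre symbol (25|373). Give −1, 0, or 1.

1

Euler's criterion: (25/373) ≡ 25^186 (mod 373).
25^2 ≡ 252 (mod 373)
25^4 ≡ 94 (mod 373)
25^8 ≡ 257 (mod 373)
25^16 ≡ 28 (mod 373)
25^32 ≡ 38 (mod 373)
25^64 ≡ 325 (mod 373)
25^128 ≡ 66 (mod 373)
25^186 = 25^(128+32+16+8+2) ≡ 1 (mod 373).
Result is 1, so (25/373) = 1.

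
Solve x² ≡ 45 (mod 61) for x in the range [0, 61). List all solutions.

61 ≡ 1 (mod 4), so we find a root by search.
Trying successive values, 17² = 289 ≡ 45 (mod 61). The other root is 61 − 17 = 44.

17, 44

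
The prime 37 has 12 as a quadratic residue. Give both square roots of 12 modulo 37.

7, 30

37 ≡ 1 (mod 4), so we find a root by search.
Trying successive values, 7² = 49 ≡ 12 (mod 37). The other root is 37 − 7 = 30.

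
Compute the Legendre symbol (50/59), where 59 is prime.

-1

Euler's criterion: (50/59) ≡ 50^29 (mod 59).
50^2 ≡ 22 (mod 59)
50^4 ≡ 12 (mod 59)
50^8 ≡ 26 (mod 59)
50^16 ≡ 27 (mod 59)
50^29 = 50^(16+8+4+1) ≡ 58 (mod 59).
Result is 58 ≡ −1, so (50/59) = −1.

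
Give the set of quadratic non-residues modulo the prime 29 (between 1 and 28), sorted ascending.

2,3,8,10,11,12,14,15,17,18,19,21,26,27

Square k = 1,…,14 (k and 29−k give the same square):
1²=1, 2²=4, 3²=9, 4²=16, 5²=25, 6²≡7, 7²≡20, 8²≡6, 9²≡23, 10²≡13, 11²≡5, 12²≡28, 13²≡24, 14²≡22 (mod 29).
The residues are {1, 4, 5, 6, 7, 9, 13, 16, 20, 22, 23, 24, 25, 28}; the non-residues are the remaining 14 nonzero classes.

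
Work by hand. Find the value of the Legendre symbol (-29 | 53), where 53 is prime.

First reduce: -29 ≡ 24 (mod 53).
Pull out 2^3: since 53 ≡ 5 (mod 8), (2/53) = -1, so (2/53)^3 = -1.
Reciprocity: 3 ≡ 3 and 53 ≡ 1 (mod 4), so (3/53) = +(53/3).
Reduce top mod 3: now compute (2/3).
Pull out 2: since 3 ≡ 3 (mod 8), (2/3) = -1.
Reached (1/3) = 1. Collecting the sign flips along the way, the symbol is +1.

1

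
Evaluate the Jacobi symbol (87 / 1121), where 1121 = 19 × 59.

Reciprocity: 87 ≡ 3 and 1121 ≡ 1 (mod 4), so (87/1121) = +(1121/87).
Reduce top mod 87: now compute (77/87).
Reciprocity: 77 ≡ 1 and 87 ≡ 3 (mod 4), so (77/87) = +(87/77).
Reduce top mod 77: now compute (10/77).
Pull out 2: since 77 ≡ 5 (mod 8), (2/77) = -1.
Reciprocity: 5 ≡ 1 and 77 ≡ 1 (mod 4), so (5/77) = +(77/5).
Reduce top mod 5: now compute (2/5).
Pull out 2: since 5 ≡ 5 (mod 8), (2/5) = -1.
Reached (1/5) = 1. Collecting the sign flips along the way, the symbol is +1.

1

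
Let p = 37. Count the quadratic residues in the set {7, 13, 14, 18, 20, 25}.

(7/37) = +1 → QR.
(13/37) = -1 → non-residue.
(14/37) = -1 → non-residue.
(18/37) = -1 → non-residue.
(20/37) = -1 → non-residue.
(25/37) = +1 → QR.
Total quadratic residues among the 6: 2.

2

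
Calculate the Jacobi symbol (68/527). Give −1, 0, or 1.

Pull out 2^2: since 527 ≡ 7 (mod 8), (2/527) = +1, so (2/527)^2 = +1.
Reciprocity: 17 ≡ 1 and 527 ≡ 3 (mod 4), so (17/527) = +(527/17).
Reduce top mod 17: now compute (0/17).
Top reduces to 0: gcd > 1, so the symbol is 0.

0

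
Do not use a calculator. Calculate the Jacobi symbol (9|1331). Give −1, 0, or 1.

Reciprocity: 9 ≡ 1 and 1331 ≡ 3 (mod 4), so (9/1331) = +(1331/9).
Reduce top mod 9: now compute (8/9).
Pull out 2^3: since 9 ≡ 1 (mod 8), (2/9) = +1, so (2/9)^3 = +1.
Reached (1/9) = 1. Collecting the sign flips along the way, the symbol is +1.

1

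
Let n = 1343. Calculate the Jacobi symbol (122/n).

Pull out 2: since 1343 ≡ 7 (mod 8), (2/1343) = +1.
Reciprocity: 61 ≡ 1 and 1343 ≡ 3 (mod 4), so (61/1343) = +(1343/61).
Reduce top mod 61: now compute (1/61).
Reached (1/61) = 1. Collecting the sign flips along the way, the symbol is +1.

1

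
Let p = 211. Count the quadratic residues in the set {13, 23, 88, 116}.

(13/211) = +1 → QR.
(23/211) = -1 → non-residue.
(88/211) = -1 → non-residue.
(116/211) = -1 → non-residue.
Total quadratic residues among the 4: 1.

1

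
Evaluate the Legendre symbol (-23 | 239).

1

First reduce: -23 ≡ 216 (mod 239).
Pull out 2^3: since 239 ≡ 7 (mod 8), (2/239) = +1, so (2/239)^3 = +1.
Reciprocity: 27 ≡ 3 and 239 ≡ 3 (mod 4), so (27/239) = −(239/27).
Reduce top mod 27: now compute (23/27).
Reciprocity: 23 ≡ 3 and 27 ≡ 3 (mod 4), so (23/27) = −(27/23).
Reduce top mod 23: now compute (4/23).
Pull out 2^2: since 23 ≡ 7 (mod 8), (2/23) = +1, so (2/23)^2 = +1.
Reached (1/23) = 1. Collecting the sign flips along the way, the symbol is +1.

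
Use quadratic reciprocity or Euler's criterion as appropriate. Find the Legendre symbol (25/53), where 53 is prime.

1

Euler's criterion: (25/53) ≡ 25^26 (mod 53).
25^2 ≡ 42 (mod 53)
25^4 ≡ 15 (mod 53)
25^8 ≡ 13 (mod 53)
25^16 ≡ 10 (mod 53)
25^26 = 25^(16+8+2) ≡ 1 (mod 53).
Result is 1, so (25/53) = 1.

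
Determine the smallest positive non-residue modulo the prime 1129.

(2/1129) = +1, so 2 is a residue.
(3/1129) = +1, so 3 is a residue.
(4/1129) = +1, so 4 is a residue.
(5/1129) = +1, so 5 is a residue.
(6/1129) = +1, so 6 is a residue.
(7/1129) = +1, so 7 is a residue.
(8/1129) = +1, so 8 is a residue.
(9/1129) = +1, so 9 is a residue.
(10/1129) = +1, so 10 is a residue.
(11/1129) = −1, so 11 is the smallest positive non-residue mod 1129.

11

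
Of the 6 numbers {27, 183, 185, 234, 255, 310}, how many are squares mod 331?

(27/331) = -1 → non-residue.
(183/331) = +1 → QR.
(185/331) = -1 → non-residue.
(234/331) = +1 → QR.
(255/331) = -1 → non-residue.
(310/331) = -1 → non-residue.
Total quadratic residues among the 6: 2.

2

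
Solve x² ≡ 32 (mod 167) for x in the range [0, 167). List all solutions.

Since 167 ≡ 3 (mod 4), a square root of 32 is 32^((167+1)/4) = 32^42 mod 167.
Repeated squaring: 32^2≡22, 32^4≡150, 32^8≡122, 32^16≡21, 32^32≡107 (mod 167).
32^42 = 32^(32+8+2) ≡ 115 (mod 167).
Check: 115² = 13225 ≡ 32 (mod 167). The two roots are 52 and 115.

52, 115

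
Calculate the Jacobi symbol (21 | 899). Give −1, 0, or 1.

1

Reciprocity: 21 ≡ 1 and 899 ≡ 3 (mod 4), so (21/899) = +(899/21).
Reduce top mod 21: now compute (17/21).
Reciprocity: 17 ≡ 1 and 21 ≡ 1 (mod 4), so (17/21) = +(21/17).
Reduce top mod 17: now compute (4/17).
Pull out 2^2: since 17 ≡ 1 (mod 8), (2/17) = +1, so (2/17)^2 = +1.
Reached (1/17) = 1. Collecting the sign flips along the way, the symbol is +1.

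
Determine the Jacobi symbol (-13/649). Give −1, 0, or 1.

1

First reduce: -13 ≡ 636 (mod 649).
Pull out 2^2: since 649 ≡ 1 (mod 8), (2/649) = +1, so (2/649)^2 = +1.
Reciprocity: 159 ≡ 3 and 649 ≡ 1 (mod 4), so (159/649) = +(649/159).
Reduce top mod 159: now compute (13/159).
Reciprocity: 13 ≡ 1 and 159 ≡ 3 (mod 4), so (13/159) = +(159/13).
Reduce top mod 13: now compute (3/13).
Reciprocity: 3 ≡ 3 and 13 ≡ 1 (mod 4), so (3/13) = +(13/3).
Reduce top mod 3: now compute (1/3).
Reached (1/3) = 1. Collecting the sign flips along the way, the symbol is +1.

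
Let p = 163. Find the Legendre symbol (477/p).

1

Euler's criterion: (477/163) ≡ 151^81 (mod 163).
151^2 ≡ 144 (mod 163)
151^4 ≡ 35 (mod 163)
151^8 ≡ 84 (mod 163)
151^16 ≡ 47 (mod 163)
151^32 ≡ 90 (mod 163)
151^64 ≡ 113 (mod 163)
151^81 = 151^(64+16+1) ≡ 1 (mod 163).
Result is 1, so (477/163) = 1.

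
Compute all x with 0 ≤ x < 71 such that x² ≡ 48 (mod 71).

Since 71 ≡ 3 (mod 4), a square root of 48 is 48^((71+1)/4) = 48^18 mod 71.
Repeated squaring: 48^2≡32, 48^4≡30, 48^8≡48, 48^16≡32 (mod 71).
48^18 = 48^(16+2) ≡ 30 (mod 71).
Check: 30² = 900 ≡ 48 (mod 71). The two roots are 30 and 41.

30, 41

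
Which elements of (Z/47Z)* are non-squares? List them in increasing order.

5 10 11 13 15 19 20 22 23 26 29 30 31 33 35 38 39 40 41 43 44 45 46

Square k = 1,…,23 (k and 47−k give the same square):
1²=1, 2²=4, 3²=9, 4²=16, 5²=25, 6²=36, 7²≡2, 8²≡17, 9²≡34, 10²≡6, 11²≡27, 12²≡3, 13²≡28, 14²≡8, 15²≡37, 16²≡21, 17²≡7, 18²≡42, 19²≡32, 20²≡24, 21²≡18, 22²≡14, 23²≡12 (mod 47).
The residues are {1, 2, 3, 4, 6, 7, 8, 9, 12, 14, 16, 17, 18, 21, 24, 25, 27, 28, 32, 34, 36, 37, 42}; the non-residues are the remaining 23 nonzero classes.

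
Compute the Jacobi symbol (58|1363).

Pull out 2: since 1363 ≡ 3 (mod 8), (2/1363) = -1.
Reciprocity: 29 ≡ 1 and 1363 ≡ 3 (mod 4), so (29/1363) = +(1363/29).
Reduce top mod 29: now compute (0/29).
Top reduces to 0: gcd > 1, so the symbol is 0.

0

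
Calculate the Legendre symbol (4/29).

1

Euler's criterion: (4/29) ≡ 4^14 (mod 29).
4^2 ≡ 16 (mod 29)
4^4 ≡ 24 (mod 29)
4^8 ≡ 25 (mod 29)
4^14 = 4^(8+4+2) ≡ 1 (mod 29).
Result is 1, so (4/29) = 1.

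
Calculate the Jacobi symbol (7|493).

-1

Reciprocity: 7 ≡ 3 and 493 ≡ 1 (mod 4), so (7/493) = +(493/7).
Reduce top mod 7: now compute (3/7).
Reciprocity: 3 ≡ 3 and 7 ≡ 3 (mod 4), so (3/7) = −(7/3).
Reduce top mod 3: now compute (1/3).
Reached (1/3) = 1. Collecting the sign flips along the way, the symbol is -1.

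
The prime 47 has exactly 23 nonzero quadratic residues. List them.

Square k = 1,…,23 (k and 47−k give the same square):
1²=1, 2²=4, 3²=9, 4²=16, 5²=25, 6²=36, 7²≡2, 8²≡17, 9²≡34, 10²≡6, 11²≡27, 12²≡3, 13²≡28, 14²≡8, 15²≡37, 16²≡21, 17²≡7, 18²≡42, 19²≡32, 20²≡24, 21²≡18, 22²≡14, 23²≡12 (mod 47).
So the quadratic residues mod 47 are {1, 2, 3, 4, 6, 7, 8, 9, 12, 14, 16, 17, 18, 21, 24, 25, 27, 28, 32, 34, 36, 37, 42}.

1, 2, 3, 4, 6, 7, 8, 9, 12, 14, 16, 17, 18, 21, 24, 25, 27, 28, 32, 34, 36, 37, 42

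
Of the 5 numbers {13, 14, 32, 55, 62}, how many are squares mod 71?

1

(13/71) = -1 → non-residue.
(14/71) = -1 → non-residue.
(32/71) = +1 → QR.
(55/71) = -1 → non-residue.
(62/71) = -1 → non-residue.
Total quadratic residues among the 5: 1.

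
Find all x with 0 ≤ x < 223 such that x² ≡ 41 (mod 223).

Since 223 ≡ 3 (mod 4), a square root of 41 is 41^((223+1)/4) = 41^56 mod 223.
Repeated squaring: 41^2≡120, 41^4≡128, 41^8≡105, 41^16≡98, 41^32≡15 (mod 223).
41^56 = 41^(32+16+8) ≡ 34 (mod 223).
Check: 34² = 1156 ≡ 41 (mod 223). The two roots are 34 and 189.

34, 189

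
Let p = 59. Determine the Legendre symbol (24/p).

-1

Pull out 2^3: since 59 ≡ 3 (mod 8), (2/59) = -1, so (2/59)^3 = -1.
Reciprocity: 3 ≡ 3 and 59 ≡ 3 (mod 4), so (3/59) = −(59/3).
Reduce top mod 3: now compute (2/3).
Pull out 2: since 3 ≡ 3 (mod 8), (2/3) = -1.
Reached (1/3) = 1. Collecting the sign flips along the way, the symbol is -1.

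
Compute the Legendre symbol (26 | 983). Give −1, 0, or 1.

-1

Pull out 2: since 983 ≡ 7 (mod 8), (2/983) = +1.
Reciprocity: 13 ≡ 1 and 983 ≡ 3 (mod 4), so (13/983) = +(983/13).
Reduce top mod 13: now compute (8/13).
Pull out 2^3: since 13 ≡ 5 (mod 8), (2/13) = -1, so (2/13)^3 = -1.
Reached (1/13) = 1. Collecting the sign flips along the way, the symbol is -1.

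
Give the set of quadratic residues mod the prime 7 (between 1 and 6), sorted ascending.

1,2,4

Square k = 1,…,3 (k and 7−k give the same square):
1²=1, 2²=4, 3²≡2 (mod 7).
So the quadratic residues mod 7 are {1, 2, 4}.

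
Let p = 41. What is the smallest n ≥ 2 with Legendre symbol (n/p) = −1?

3

(2/41) = +1, so 2 is a residue.
(3/41) = −1, so 3 is the smallest positive non-residue mod 41.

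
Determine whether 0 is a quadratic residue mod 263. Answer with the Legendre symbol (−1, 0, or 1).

Top reduces to 0: gcd > 1, so the symbol is 0.

0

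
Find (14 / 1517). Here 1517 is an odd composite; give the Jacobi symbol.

1

Pull out 2: since 1517 ≡ 5 (mod 8), (2/1517) = -1.
Reciprocity: 7 ≡ 3 and 1517 ≡ 1 (mod 4), so (7/1517) = +(1517/7).
Reduce top mod 7: now compute (5/7).
Reciprocity: 5 ≡ 1 and 7 ≡ 3 (mod 4), so (5/7) = +(7/5).
Reduce top mod 5: now compute (2/5).
Pull out 2: since 5 ≡ 5 (mod 8), (2/5) = -1.
Reached (1/5) = 1. Collecting the sign flips along the way, the symbol is +1.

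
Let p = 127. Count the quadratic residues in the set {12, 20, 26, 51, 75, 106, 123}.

1

(12/127) = -1 → non-residue.
(20/127) = -1 → non-residue.
(26/127) = +1 → QR.
(51/127) = -1 → non-residue.
(75/127) = -1 → non-residue.
(106/127) = -1 → non-residue.
(123/127) = -1 → non-residue.
Total quadratic residues among the 7: 1.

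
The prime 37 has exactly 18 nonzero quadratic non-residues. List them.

Square k = 1,…,18 (k and 37−k give the same square):
1²=1, 2²=4, 3²=9, 4²=16, 5²=25, 6²=36, 7²≡12, 8²≡27, 9²≡7, 10²≡26, 11²≡10, 12²≡33, 13²≡21, 14²≡11, 15²≡3, 16²≡34, 17²≡30, 18²≡28 (mod 37).
The residues are {1, 3, 4, 7, 9, 10, 11, 12, 16, 21, 25, 26, 27, 28, 30, 33, 34, 36}; the non-residues are the remaining 18 nonzero classes.

2, 5, 6, 8, 13, 14, 15, 17, 18, 19, 20, 22, 23, 24, 29, 31, 32, 35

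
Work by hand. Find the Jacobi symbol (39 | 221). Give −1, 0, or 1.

0

Reciprocity: 39 ≡ 3 and 221 ≡ 1 (mod 4), so (39/221) = +(221/39).
Reduce top mod 39: now compute (26/39).
Pull out 2: since 39 ≡ 7 (mod 8), (2/39) = +1.
Reciprocity: 13 ≡ 1 and 39 ≡ 3 (mod 4), so (13/39) = +(39/13).
Reduce top mod 13: now compute (0/13).
Top reduces to 0: gcd > 1, so the symbol is 0.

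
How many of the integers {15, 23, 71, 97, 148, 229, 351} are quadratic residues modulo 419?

5

(15/419) = +1 → QR.
(23/419) = +1 → QR.
(71/419) = -1 → non-residue.
(97/419) = +1 → QR.
(148/419) = +1 → QR.
(229/419) = -1 → non-residue.
(351/419) = +1 → QR.
Total quadratic residues among the 7: 5.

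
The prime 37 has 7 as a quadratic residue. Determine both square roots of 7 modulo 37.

9, 28

37 ≡ 1 (mod 4), so we find a root by search.
Trying successive values, 9² = 81 ≡ 7 (mod 37). The other root is 37 − 9 = 28.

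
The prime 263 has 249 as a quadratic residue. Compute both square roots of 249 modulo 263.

81, 182

Since 263 ≡ 3 (mod 4), a square root of 249 is 249^((263+1)/4) = 249^66 mod 263.
Repeated squaring: 249^2≡196, 249^4≡18, 249^8≡61, 249^16≡39, 249^32≡206, 249^64≡93 (mod 263).
249^66 = 249^(64+2) ≡ 81 (mod 263).
Check: 81² = 6561 ≡ 249 (mod 263). The two roots are 81 and 182.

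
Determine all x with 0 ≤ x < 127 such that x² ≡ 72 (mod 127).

Since 127 ≡ 3 (mod 4), a square root of 72 is 72^((127+1)/4) = 72^32 mod 127.
Repeated squaring: 72^2≡104, 72^4≡21, 72^8≡60, 72^16≡44, 72^32≡31 (mod 127).
72^32 = 72^(32) ≡ 31 (mod 127).
Check: 31² = 961 ≡ 72 (mod 127). The two roots are 31 and 96.

31, 96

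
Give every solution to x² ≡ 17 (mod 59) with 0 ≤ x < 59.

Since 59 ≡ 3 (mod 4), a square root of 17 is 17^((59+1)/4) = 17^15 mod 59.
Repeated squaring: 17^2≡53, 17^4≡36, 17^8≡57 (mod 59).
17^15 = 17^(8+4+2+1) ≡ 28 (mod 59).
Check: 28² = 784 ≡ 17 (mod 59). The two roots are 28 and 31.

28, 31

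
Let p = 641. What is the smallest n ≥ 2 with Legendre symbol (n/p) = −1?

(2/641) = +1, so 2 is a residue.
(3/641) = −1, so 3 is the smallest positive non-residue mod 641.

3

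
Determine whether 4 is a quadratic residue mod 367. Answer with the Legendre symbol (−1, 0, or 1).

Pull out 2^2: since 367 ≡ 7 (mod 8), (2/367) = +1, so (2/367)^2 = +1.
Reached (1/367) = 1. Collecting the sign flips along the way, the symbol is +1.

1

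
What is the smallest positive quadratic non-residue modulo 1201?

11

(2/1201) = +1, so 2 is a residue.
(3/1201) = +1, so 3 is a residue.
(4/1201) = +1, so 4 is a residue.
(5/1201) = +1, so 5 is a residue.
(6/1201) = +1, so 6 is a residue.
(7/1201) = +1, so 7 is a residue.
(8/1201) = +1, so 8 is a residue.
(9/1201) = +1, so 9 is a residue.
(10/1201) = +1, so 10 is a residue.
(11/1201) = −1, so 11 is the smallest positive non-residue mod 1201.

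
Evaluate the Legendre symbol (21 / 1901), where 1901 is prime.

-1

Reciprocity: 21 ≡ 1 and 1901 ≡ 1 (mod 4), so (21/1901) = +(1901/21).
Reduce top mod 21: now compute (11/21).
Reciprocity: 11 ≡ 3 and 21 ≡ 1 (mod 4), so (11/21) = +(21/11).
Reduce top mod 11: now compute (10/11).
Pull out 2: since 11 ≡ 3 (mod 8), (2/11) = -1.
Reciprocity: 5 ≡ 1 and 11 ≡ 3 (mod 4), so (5/11) = +(11/5).
Reduce top mod 5: now compute (1/5).
Reached (1/5) = 1. Collecting the sign flips along the way, the symbol is -1.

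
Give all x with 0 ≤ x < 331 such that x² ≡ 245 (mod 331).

Since 331 ≡ 3 (mod 4), a square root of 245 is 245^((331+1)/4) = 245^83 mod 331.
Repeated squaring: 245^2≡114, 245^4≡87, 245^8≡287, 245^16≡281, 245^32≡183, 245^64≡58 (mod 331).
245^83 = 245^(64+16+2+1) ≡ 24 (mod 331).
Check: 24² = 576 ≡ 245 (mod 331). The two roots are 24 and 307.

24, 307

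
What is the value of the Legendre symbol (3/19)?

-1

Euler's criterion: (3/19) ≡ 3^9 (mod 19).
3^2 ≡ 9 (mod 19)
3^4 ≡ 5 (mod 19)
3^8 ≡ 6 (mod 19)
3^9 = 3^(8+1) ≡ 18 (mod 19).
Result is 18 ≡ −1, so (3/19) = −1.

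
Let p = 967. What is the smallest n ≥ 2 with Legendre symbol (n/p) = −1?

3

(2/967) = +1, so 2 is a residue.
(3/967) = −1, so 3 is the smallest positive non-residue mod 967.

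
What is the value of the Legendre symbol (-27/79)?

1

First reduce: -27 ≡ 52 (mod 79).
Pull out 2^2: since 79 ≡ 7 (mod 8), (2/79) = +1, so (2/79)^2 = +1.
Reciprocity: 13 ≡ 1 and 79 ≡ 3 (mod 4), so (13/79) = +(79/13).
Reduce top mod 13: now compute (1/13).
Reached (1/13) = 1. Collecting the sign flips along the way, the symbol is +1.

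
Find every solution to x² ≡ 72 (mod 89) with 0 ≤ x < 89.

28, 61

89 ≡ 1 (mod 4), so we find a root by search.
Trying successive values, 28² = 784 ≡ 72 (mod 89). The other root is 89 − 28 = 61.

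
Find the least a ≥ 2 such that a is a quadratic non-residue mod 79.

(2/79) = +1, so 2 is a residue.
(3/79) = −1, so 3 is the smallest positive non-residue mod 79.

3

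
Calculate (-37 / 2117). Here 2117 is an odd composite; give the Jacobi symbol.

-1

First reduce: -37 ≡ 2080 (mod 2117).
Pull out 2^5: since 2117 ≡ 5 (mod 8), (2/2117) = -1, so (2/2117)^5 = -1.
Reciprocity: 65 ≡ 1 and 2117 ≡ 1 (mod 4), so (65/2117) = +(2117/65).
Reduce top mod 65: now compute (37/65).
Reciprocity: 37 ≡ 1 and 65 ≡ 1 (mod 4), so (37/65) = +(65/37).
Reduce top mod 37: now compute (28/37).
Pull out 2^2: since 37 ≡ 5 (mod 8), (2/37) = -1, so (2/37)^2 = +1.
Reciprocity: 7 ≡ 3 and 37 ≡ 1 (mod 4), so (7/37) = +(37/7).
Reduce top mod 7: now compute (2/7).
Pull out 2: since 7 ≡ 7 (mod 8), (2/7) = +1.
Reached (1/7) = 1. Collecting the sign flips along the way, the symbol is -1.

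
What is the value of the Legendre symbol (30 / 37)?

Pull out 2: since 37 ≡ 5 (mod 8), (2/37) = -1.
Reciprocity: 15 ≡ 3 and 37 ≡ 1 (mod 4), so (15/37) = +(37/15).
Reduce top mod 15: now compute (7/15).
Reciprocity: 7 ≡ 3 and 15 ≡ 3 (mod 4), so (7/15) = −(15/7).
Reduce top mod 7: now compute (1/7).
Reached (1/7) = 1. Collecting the sign flips along the way, the symbol is +1.

1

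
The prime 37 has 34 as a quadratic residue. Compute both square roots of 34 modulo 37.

37 ≡ 1 (mod 4), so we find a root by search.
Trying successive values, 16² = 256 ≡ 34 (mod 37). The other root is 37 − 16 = 21.

16, 21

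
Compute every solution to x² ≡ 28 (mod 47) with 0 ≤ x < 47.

Since 47 ≡ 3 (mod 4), a square root of 28 is 28^((47+1)/4) = 28^12 mod 47.
Repeated squaring: 28^2≡32, 28^4≡37, 28^8≡6 (mod 47).
28^12 = 28^(8+4) ≡ 34 (mod 47).
Check: 34² = 1156 ≡ 28 (mod 47). The two roots are 13 and 34.

13, 34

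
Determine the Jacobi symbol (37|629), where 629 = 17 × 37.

0

Reciprocity: 37 ≡ 1 and 629 ≡ 1 (mod 4), so (37/629) = +(629/37).
Reduce top mod 37: now compute (0/37).
Top reduces to 0: gcd > 1, so the symbol is 0.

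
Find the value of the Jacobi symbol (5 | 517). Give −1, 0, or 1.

-1

Reciprocity: 5 ≡ 1 and 517 ≡ 1 (mod 4), so (5/517) = +(517/5).
Reduce top mod 5: now compute (2/5).
Pull out 2: since 5 ≡ 5 (mod 8), (2/5) = -1.
Reached (1/5) = 1. Collecting the sign flips along the way, the symbol is -1.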